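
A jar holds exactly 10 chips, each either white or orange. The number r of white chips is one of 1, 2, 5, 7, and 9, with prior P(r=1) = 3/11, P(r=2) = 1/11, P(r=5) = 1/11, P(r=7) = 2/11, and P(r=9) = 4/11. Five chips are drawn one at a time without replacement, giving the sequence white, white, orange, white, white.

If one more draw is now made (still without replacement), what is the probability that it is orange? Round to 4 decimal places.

The likelihood of the observed sequence under each hypothesis: P(data | r = 1) = (1/10)(0/9) = 0; P(data | r = 2) = (2/10)(1/9)(8/8)(0/7) = 0; P(data | r = 5) = (5/10)(4/9)(5/8)(3/7)(2/6) = 0.019841; P(data | r = 7) = (7/10)(6/9)(3/8)(5/7)(4/6) = 0.083333; P(data | r = 9) = (9/10)(8/9)(1/8)(7/7)(6/6) = 0.1.
Weighting by the prior gives 3/11 · 0 = 0, 1/11 · 0 = 0, 1/11 · 0.019841 = 0.0018038, 2/11 · 0.083333 = 0.015152, 4/11 · 0.1 = 0.036364; these sum to 0.053319.
Normalising, the posterior is P(r = 1 | data) = 0, P(r = 2 | data) = 0, P(r = 5 | data) = 0.033829, P(r = 7 | data) = 0.28417, P(r = 9 | data) = 0.682.
Averaging over the posterior, P(orange next | data) = (4/5)(0.033829) + (2/5)(0.28417) + (0)(0.682) = 0.14073.

0.1407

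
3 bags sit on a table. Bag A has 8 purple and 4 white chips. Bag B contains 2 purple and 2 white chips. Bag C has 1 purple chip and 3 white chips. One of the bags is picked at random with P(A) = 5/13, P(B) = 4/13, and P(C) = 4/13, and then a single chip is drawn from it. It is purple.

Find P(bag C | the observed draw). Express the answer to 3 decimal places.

For each hypothesis, P(data | H) works out to: P(data | bag A) = (8/12) = 2/3; P(data | bag B) = (2/4) = 1/2; P(data | bag C) = (1/4) = 1/4.
Multiplying each by its prior: 5/13 · 2/3 = 10/39, 4/13 · 1/2 = 2/13, 4/13 · 1/4 = 1/13; these sum to 19/39.
Hence P(bag C | data) = (1/13) / (19/39) = 3/19.

0.158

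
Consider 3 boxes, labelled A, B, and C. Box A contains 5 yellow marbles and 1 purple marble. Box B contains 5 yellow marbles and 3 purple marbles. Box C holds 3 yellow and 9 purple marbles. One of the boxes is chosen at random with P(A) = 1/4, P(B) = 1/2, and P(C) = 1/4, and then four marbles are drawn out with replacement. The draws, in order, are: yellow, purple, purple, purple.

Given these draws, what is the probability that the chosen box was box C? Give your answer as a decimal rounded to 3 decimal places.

For each hypothesis, P(data | H) works out to: P(data | box A) = (5/6)(1/6)(1/6)(1/6) = 0.003858; P(data | box B) = (5/8)(3/8)(3/8)(3/8) = 0.032959; P(data | box C) = (3/12)(9/12)(9/12)(9/12) = 0.10547.
The prior-weighted likelihoods are 1/4 · 0.003858 = 0.00096451, 1/2 · 0.032959 = 0.016479, 1/4 · 0.10547 = 0.026367; with total 0.043811.
So P(box C | data) = (0.026367) / (0.043811) = 0.60184.

0.602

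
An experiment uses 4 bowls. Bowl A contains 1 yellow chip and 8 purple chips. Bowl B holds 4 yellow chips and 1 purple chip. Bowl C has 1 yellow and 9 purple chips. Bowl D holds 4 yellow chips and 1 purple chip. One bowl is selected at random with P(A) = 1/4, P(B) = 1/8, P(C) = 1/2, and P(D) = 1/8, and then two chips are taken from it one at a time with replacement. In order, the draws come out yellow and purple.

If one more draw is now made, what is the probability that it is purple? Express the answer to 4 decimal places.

0.6422

Under each hypothesis, the probability of the observed sequence is: P(data | bowl A) = (1/9)(8/9) = 0.098765; P(data | bowl B) = (4/5)(1/5) = 0.16; P(data | bowl C) = (1/10)(9/10) = 0.09; P(data | bowl D) = (4/5)(1/5) = 0.16.
Multiplying each by its prior: 1/4 · 0.098765 = 0.024691, 1/8 · 0.16 = 0.02, 1/2 · 0.09 = 0.045, 1/8 · 0.16 = 0.02; summing to 0.10969.
The posterior is then P(bowl A | data) = 0.2251, P(bowl B | data) = 0.18233, P(bowl C | data) = 0.41024, P(bowl D | data) = 0.18233.
So P(purple next | data) = Σ P(purple next | H) P(H | data) = (8/9)(0.2251) + (1/5)(0.18233) + (9/10)(0.41024) + (1/5)(0.18233) = 0.64224.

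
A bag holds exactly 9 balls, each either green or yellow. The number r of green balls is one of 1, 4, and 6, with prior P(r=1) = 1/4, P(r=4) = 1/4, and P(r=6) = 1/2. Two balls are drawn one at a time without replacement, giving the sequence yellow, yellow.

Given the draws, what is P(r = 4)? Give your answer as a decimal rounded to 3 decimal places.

0.227

The likelihood of the observed sequence under each hypothesis: P(data | r = 1) = (8/9)(7/8) = 7/9; P(data | r = 4) = (5/9)(4/8) = 5/18; P(data | r = 6) = (3/9)(2/8) = 1/12.
Multiplying each by its prior: 1/4 · 7/9 = 7/36, 1/4 · 5/18 = 5/72, 1/2 · 1/12 = 1/24; summing to 11/36.
Hence P(r = 4 | data) = (5/72) / (11/36) = 5/22.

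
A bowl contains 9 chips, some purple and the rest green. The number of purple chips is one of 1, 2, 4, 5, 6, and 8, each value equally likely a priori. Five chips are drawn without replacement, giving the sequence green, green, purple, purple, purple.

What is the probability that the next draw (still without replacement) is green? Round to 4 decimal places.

For each hypothesis, P(data | H) works out to: P(data | r = 1) = (8/9)(7/8)(1/7)(0/6) = 0; P(data | r = 2) = (7/9)(6/8)(2/7)(1/6)(0/5) = 0; P(data | r = 4) = (5/9)(4/8)(4/7)(3/6)(2/5) = 2/63; P(data | r = 5) = (4/9)(3/8)(5/7)(4/6)(3/5) = 1/21; P(data | r = 6) = (3/9)(2/8)(6/7)(5/6)(4/5) = 1/21; P(data | r = 8) = (1/9)(0/8) = 0.
Multiplying each by its prior: 1/6 · 0 = 0, 1/6 · 0 = 0, 1/6 · 2/63 = 1/189, 1/6 · 1/21 = 1/126, 1/6 · 1/21 = 1/126, 1/6 · 0 = 0; with total 4/189.
The posterior is then P(r = 1 | data) = 0, P(r = 2 | data) = 0, P(r = 4 | data) = 1/4, P(r = 5 | data) = 3/8, P(r = 6 | data) = 3/8, P(r = 8 | data) = 0.
The predictive probability is P(green next | data) = (3/4)(1/4) + (1/2)(3/8) + (1/4)(3/8) = 15/32.

0.4688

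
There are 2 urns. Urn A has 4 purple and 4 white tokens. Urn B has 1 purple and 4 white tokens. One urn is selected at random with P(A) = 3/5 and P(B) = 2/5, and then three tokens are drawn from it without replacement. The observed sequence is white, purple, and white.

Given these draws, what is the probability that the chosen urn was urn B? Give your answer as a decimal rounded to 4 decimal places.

Under each hypothesis, the probability of the observed sequence is: P(data | urn A) = (4/8)(4/7)(3/6) = 1/7; P(data | urn B) = (4/5)(1/4)(3/3) = 1/5.
Multiplying each by its prior: 3/5 · 1/7 = 3/35, 2/5 · 1/5 = 2/25; these sum to 29/175.
By Bayes' rule, P(urn B | data) = (2/25) / (29/175) = 14/29.

0.4828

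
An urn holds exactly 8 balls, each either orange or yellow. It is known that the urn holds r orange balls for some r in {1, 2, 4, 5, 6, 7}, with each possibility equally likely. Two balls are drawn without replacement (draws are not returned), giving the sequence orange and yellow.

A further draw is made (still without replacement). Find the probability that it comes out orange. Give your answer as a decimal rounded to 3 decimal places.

0.536

Under each hypothesis, the probability of the observed sequence is: P(data | r = 1) = (1/8)(7/7) = 1/8; P(data | r = 2) = (2/8)(6/7) = 3/14; P(data | r = 4) = (4/8)(4/7) = 2/7; P(data | r = 5) = (5/8)(3/7) = 15/56; P(data | r = 6) = (6/8)(2/7) = 3/14; P(data | r = 7) = (7/8)(1/7) = 1/8.
Weighting by the prior gives 1/6 · 1/8 = 1/48, 1/6 · 3/14 = 1/28, 1/6 · 2/7 = 1/21, 1/6 · 15/56 = 5/112, 1/6 · 3/14 = 1/28, 1/6 · 1/8 = 1/48; summing to 23/112.
The posterior is then P(r = 1 | data) = 7/69, P(r = 2 | data) = 4/23, P(r = 4 | data) = 16/69, P(r = 5 | data) = 5/23, P(r = 6 | data) = 4/23, P(r = 7 | data) = 7/69.
The predictive probability is P(orange next | data) = (0)(7/69) + (1/6)(4/23) + (1/2)(16/69) + (2/3)(5/23) + (5/6)(4/23) + (1)(7/69) = 37/69.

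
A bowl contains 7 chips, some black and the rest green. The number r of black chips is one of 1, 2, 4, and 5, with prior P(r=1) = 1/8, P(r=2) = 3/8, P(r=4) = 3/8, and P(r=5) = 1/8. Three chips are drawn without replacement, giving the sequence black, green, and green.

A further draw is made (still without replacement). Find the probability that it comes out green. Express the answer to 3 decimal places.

0.595

For each hypothesis, P(data | H) works out to: P(data | r = 1) = (1/7)(6/6)(5/5) = 1/7; P(data | r = 2) = (2/7)(5/6)(4/5) = 4/21; P(data | r = 4) = (4/7)(3/6)(2/5) = 4/35; P(data | r = 5) = (5/7)(2/6)(1/5) = 1/21.
Multiplying each by its prior: 1/8 · 1/7 = 1/56, 3/8 · 4/21 = 1/14, 3/8 · 4/35 = 3/70, 1/8 · 1/21 = 1/168; these sum to 29/210.
Normalising, the posterior is P(r = 1 | data) = 15/116, P(r = 2 | data) = 15/29, P(r = 4 | data) = 9/29, P(r = 5 | data) = 5/116.
Averaging over the posterior, P(green next | data) = (1)(15/116) + (3/4)(15/29) + (1/4)(9/29) + (0)(5/116) = 69/116.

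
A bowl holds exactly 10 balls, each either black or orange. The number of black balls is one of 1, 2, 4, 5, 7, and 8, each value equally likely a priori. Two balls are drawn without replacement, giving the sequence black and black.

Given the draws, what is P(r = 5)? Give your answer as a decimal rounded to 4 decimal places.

0.1515

For each hypothesis, P(data | H) works out to: P(data | r = 1) = (1/10)(0/9) = 0; P(data | r = 2) = (2/10)(1/9) = 1/45; P(data | r = 4) = (4/10)(3/9) = 2/15; P(data | r = 5) = (5/10)(4/9) = 2/9; P(data | r = 7) = (7/10)(6/9) = 7/15; P(data | r = 8) = (8/10)(7/9) = 28/45.
Weighting by the prior gives 1/6 · 0 = 0, 1/6 · 1/45 = 1/270, 1/6 · 2/15 = 1/45, 1/6 · 2/9 = 1/27, 1/6 · 7/15 = 7/90, 1/6 · 28/45 = 14/135; with total 11/45.
Therefore the posterior P(r = 5 | data) = (1/27) / (11/45) = 5/33.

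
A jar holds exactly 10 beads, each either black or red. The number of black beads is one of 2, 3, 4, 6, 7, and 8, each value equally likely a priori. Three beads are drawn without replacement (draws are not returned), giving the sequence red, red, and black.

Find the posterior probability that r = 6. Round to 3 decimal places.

Under each hypothesis, the probability of the observed sequence is: P(data | r = 2) = (8/10)(7/9)(2/8) = 7/45; P(data | r = 3) = (7/10)(6/9)(3/8) = 7/40; P(data | r = 4) = (6/10)(5/9)(4/8) = 1/6; P(data | r = 6) = (4/10)(3/9)(6/8) = 1/10; P(data | r = 7) = (3/10)(2/9)(7/8) = 7/120; P(data | r = 8) = (2/10)(1/9)(8/8) = 1/45.
The prior-weighted likelihoods are 1/6 · 7/45 = 7/270, 1/6 · 7/40 = 7/240, 1/6 · 1/6 = 1/36, 1/6 · 1/10 = 1/60, 1/6 · 7/120 = 7/720, 1/6 · 1/45 = 1/270; these sum to 61/540.
Hence P(r = 6 | data) = (1/60) / (61/540) = 9/61.

0.148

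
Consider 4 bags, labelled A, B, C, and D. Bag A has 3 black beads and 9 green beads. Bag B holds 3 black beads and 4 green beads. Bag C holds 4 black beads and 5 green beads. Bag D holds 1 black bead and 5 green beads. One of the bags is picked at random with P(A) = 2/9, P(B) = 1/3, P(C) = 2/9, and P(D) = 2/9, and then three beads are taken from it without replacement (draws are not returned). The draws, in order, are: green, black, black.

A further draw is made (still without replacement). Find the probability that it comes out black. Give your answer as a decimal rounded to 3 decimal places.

For each hypothesis, P(data | H) works out to: P(data | bag A) = (9/12)(3/11)(2/10) = 0.040909; P(data | bag B) = (4/7)(3/6)(2/5) = 0.11429; P(data | bag C) = (5/9)(4/8)(3/7) = 0.11905; P(data | bag D) = (5/6)(1/5)(0/4) = 0.
Multiplying each by its prior: 2/9 · 0.040909 = 0.0090909, 1/3 · 0.11429 = 0.038095, 2/9 · 0.11905 = 0.026455, 2/9 · 0 = 0; with total 0.073641.
Normalising, the posterior is P(bag A | data) = 0.12345, P(bag B | data) = 0.51731, P(bag C | data) = 0.35924, P(bag D | data) = 0.
Averaging over the posterior, P(black next | data) = (1/9)(0.12345) + (1/4)(0.51731) + (1/3)(0.35924) = 0.26279.

0.263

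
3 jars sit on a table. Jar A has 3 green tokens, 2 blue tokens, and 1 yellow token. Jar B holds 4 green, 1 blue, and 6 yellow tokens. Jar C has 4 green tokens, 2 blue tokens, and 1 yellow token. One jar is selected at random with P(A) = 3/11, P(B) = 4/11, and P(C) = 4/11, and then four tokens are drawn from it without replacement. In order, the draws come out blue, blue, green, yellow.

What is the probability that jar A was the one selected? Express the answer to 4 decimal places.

0.5676

Under each hypothesis, the probability of the observed sequence is: P(data | jar A) = (2/6)(1/5)(3/4)(1/3) = 0.016667; P(data | jar B) = (1/11)(0/10) = 0; P(data | jar C) = (2/7)(1/6)(4/5)(1/4) = 0.0095238.
Multiplying each by its prior: 3/11 · 0.016667 = 0.0045455, 4/11 · 0 = 0, 4/11 · 0.0095238 = 0.0034632; with total 0.0080087.
By Bayes' rule, P(jar A | data) = (0.0045455) / (0.0080087) = 0.56757.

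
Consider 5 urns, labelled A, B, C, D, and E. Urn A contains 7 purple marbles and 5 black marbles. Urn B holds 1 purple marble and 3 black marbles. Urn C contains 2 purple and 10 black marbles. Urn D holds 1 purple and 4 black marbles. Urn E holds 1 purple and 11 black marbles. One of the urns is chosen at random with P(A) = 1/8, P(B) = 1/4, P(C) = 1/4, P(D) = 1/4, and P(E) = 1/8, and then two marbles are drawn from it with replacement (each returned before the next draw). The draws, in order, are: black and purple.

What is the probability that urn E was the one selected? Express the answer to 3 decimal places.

For each hypothesis, P(data | H) works out to: P(data | urn A) = (5/12)(7/12) = 0.24306; P(data | urn B) = (3/4)(1/4) = 0.1875; P(data | urn C) = (10/12)(2/12) = 0.13889; P(data | urn D) = (4/5)(1/5) = 0.16; P(data | urn E) = (11/12)(1/12) = 0.076389.
Weighting by the prior gives 1/8 · 0.24306 = 0.030382, 1/4 · 0.1875 = 0.046875, 1/4 · 0.13889 = 0.034722, 1/4 · 0.16 = 0.04, 1/8 · 0.076389 = 0.0095486; summing to 0.16153.
Hence P(urn E | data) = (0.0095486) / (0.16153) = 0.059114.

0.059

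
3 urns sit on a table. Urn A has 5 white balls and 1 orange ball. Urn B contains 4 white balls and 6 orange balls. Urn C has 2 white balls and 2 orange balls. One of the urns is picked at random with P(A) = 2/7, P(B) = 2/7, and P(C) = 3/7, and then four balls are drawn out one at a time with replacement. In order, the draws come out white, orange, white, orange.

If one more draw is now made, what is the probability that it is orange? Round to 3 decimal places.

0.496

For each hypothesis, P(data | H) works out to: P(data | urn A) = (5/6)(1/6)(5/6)(1/6) = 0.01929; P(data | urn B) = (4/10)(6/10)(4/10)(6/10) = 0.0576; P(data | urn C) = (2/4)(2/4)(2/4)(2/4) = 0.0625.
Multiplying each by its prior: 2/7 · 0.01929 = 0.0055115, 2/7 · 0.0576 = 0.016457, 3/7 · 0.0625 = 0.026786; summing to 0.048754.
Normalising, the posterior is P(urn A | data) = 0.11305, P(urn B | data) = 0.33755, P(urn C | data) = 0.5494.
So P(orange next | data) = Σ P(orange next | H) P(H | data) = (1/6)(0.11305) + (3/5)(0.33755) + (1/2)(0.5494) = 0.49607.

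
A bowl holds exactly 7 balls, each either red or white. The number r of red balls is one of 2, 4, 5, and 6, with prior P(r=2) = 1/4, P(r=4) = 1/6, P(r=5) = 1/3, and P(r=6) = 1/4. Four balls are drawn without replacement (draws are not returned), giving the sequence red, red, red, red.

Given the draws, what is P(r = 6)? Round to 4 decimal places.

For each hypothesis, P(data | H) works out to: P(data | r = 2) = (2/7)(1/6)(0/5) = 0; P(data | r = 4) = (4/7)(3/6)(2/5)(1/4) = 1/35; P(data | r = 5) = (5/7)(4/6)(3/5)(2/4) = 1/7; P(data | r = 6) = (6/7)(5/6)(4/5)(3/4) = 3/7.
Weighting by the prior gives 1/4 · 0 = 0, 1/6 · 1/35 = 1/210, 1/3 · 1/7 = 1/21, 1/4 · 3/7 = 3/28; summing to 67/420.
Hence P(r = 6 | data) = (3/28) / (67/420) = 45/67.

0.6716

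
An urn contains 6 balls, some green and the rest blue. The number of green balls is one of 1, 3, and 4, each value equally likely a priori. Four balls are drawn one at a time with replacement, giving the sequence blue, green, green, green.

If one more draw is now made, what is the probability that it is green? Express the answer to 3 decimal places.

The likelihood of the observed sequence under each hypothesis: P(data | r = 1) = (5/6)(1/6)(1/6)(1/6) = 0.003858; P(data | r = 3) = (3/6)(3/6)(3/6)(3/6) = 0.0625; P(data | r = 4) = (2/6)(4/6)(4/6)(4/6) = 0.098765.
The prior-weighted likelihoods are 1/3 · 0.003858 = 0.001286, 1/3 · 0.0625 = 0.020833, 1/3 · 0.098765 = 0.032922; with total 0.055041.
Normalising, the posterior is P(r = 1 | data) = 0.023364, P(r = 3 | data) = 0.3785, P(r = 4 | data) = 0.59813.
Averaging over the posterior, P(green next | data) = (1/6)(0.023364) + (1/2)(0.3785) + (2/3)(0.59813) = 0.5919.

0.592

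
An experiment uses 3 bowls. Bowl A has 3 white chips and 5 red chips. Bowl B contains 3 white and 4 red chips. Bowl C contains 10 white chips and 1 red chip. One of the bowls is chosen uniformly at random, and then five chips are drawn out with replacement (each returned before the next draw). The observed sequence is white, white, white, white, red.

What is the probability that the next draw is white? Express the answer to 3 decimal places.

Under each hypothesis, the probability of the observed sequence is: P(data | bowl A) = (3/8)(3/8)(3/8)(3/8)(5/8) = 0.01236; P(data | bowl B) = (3/7)(3/7)(3/7)(3/7)(4/7) = 0.019278; P(data | bowl C) = (10/11)(10/11)(10/11)(10/11)(1/11) = 0.062092.
Multiplying each by its prior: 1/3 · 0.01236 = 0.0041199, 1/3 · 0.019278 = 0.0064259, 1/3 · 0.062092 = 0.020697; summing to 0.031243.
Dividing through by the total gives posterior P(bowl A | data) = 0.13186, P(bowl B | data) = 0.20567, P(bowl C | data) = 0.66246.
Averaging over the posterior, P(white next | data) = (3/8)(0.13186) + (3/7)(0.20567) + (10/11)(0.66246) = 0.73983.

0.740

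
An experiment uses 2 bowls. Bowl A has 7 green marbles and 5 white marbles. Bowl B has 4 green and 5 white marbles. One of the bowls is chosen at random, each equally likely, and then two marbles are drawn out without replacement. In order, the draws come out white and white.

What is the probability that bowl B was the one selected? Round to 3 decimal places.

Under each hypothesis, the probability of the observed sequence is: P(data | bowl A) = (5/12)(4/11) = 5/33; P(data | bowl B) = (5/9)(4/8) = 5/18.
The prior-weighted likelihoods are 1/2 · 5/33 = 5/66, 1/2 · 5/18 = 5/36; these sum to 85/396.
Therefore the posterior P(bowl B | data) = (5/36) / (85/396) = 11/17.

0.647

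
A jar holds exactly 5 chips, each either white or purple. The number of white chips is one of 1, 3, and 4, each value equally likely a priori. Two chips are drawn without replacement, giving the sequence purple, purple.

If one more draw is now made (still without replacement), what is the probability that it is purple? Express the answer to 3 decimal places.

Under each hypothesis, the probability of the observed sequence is: P(data | r = 1) = (4/5)(3/4) = 3/5; P(data | r = 3) = (2/5)(1/4) = 1/10; P(data | r = 4) = (1/5)(0/4) = 0.
The prior-weighted likelihoods are 1/3 · 3/5 = 1/5, 1/3 · 1/10 = 1/30, 1/3 · 0 = 0; these sum to 7/30.
Dividing through by the total gives posterior P(r = 1 | data) = 6/7, P(r = 3 | data) = 1/7, P(r = 4 | data) = 0.
Averaging over the posterior, P(purple next | data) = (2/3)(6/7) + (0)(1/7) = 4/7.

0.571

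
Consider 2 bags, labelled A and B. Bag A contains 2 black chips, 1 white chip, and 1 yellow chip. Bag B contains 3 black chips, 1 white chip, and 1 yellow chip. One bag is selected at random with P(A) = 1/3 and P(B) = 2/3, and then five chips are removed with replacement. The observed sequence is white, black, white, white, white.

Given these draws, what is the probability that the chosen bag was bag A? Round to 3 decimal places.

The likelihood of the observed sequence under each hypothesis: P(data | bag A) = (1/4)(2/4)(1/4)(1/4)(1/4) = 0.0019531; P(data | bag B) = (1/5)(3/5)(1/5)(1/5)(1/5) = 0.00096.
Multiplying each by its prior: 1/3 · 0.0019531 = 0.00065104, 2/3 · 0.00096 = 0.00064; with total 0.001291.
By Bayes' rule, P(bag A | data) = (0.00065104) / (0.001291) = 0.50428.

0.504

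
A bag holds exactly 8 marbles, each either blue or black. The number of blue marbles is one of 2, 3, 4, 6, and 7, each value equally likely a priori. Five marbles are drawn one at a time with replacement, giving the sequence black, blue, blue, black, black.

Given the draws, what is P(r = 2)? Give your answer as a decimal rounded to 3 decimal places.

Under each hypothesis, the probability of the observed sequence is: P(data | r = 2) = (6/8)(2/8)(2/8)(6/8)(6/8) = 0.026367; P(data | r = 3) = (5/8)(3/8)(3/8)(5/8)(5/8) = 0.034332; P(data | r = 4) = (4/8)(4/8)(4/8)(4/8)(4/8) = 0.03125; P(data | r = 6) = (2/8)(6/8)(6/8)(2/8)(2/8) = 0.0087891; P(data | r = 7) = (1/8)(7/8)(7/8)(1/8)(1/8) = 0.0014954.
The prior-weighted likelihoods are 1/5 · 0.026367 = 0.0052734, 1/5 · 0.034332 = 0.0068665, 1/5 · 0.03125 = 0.00625, 1/5 · 0.0087891 = 0.0017578, 1/5 · 0.0014954 = 0.00029907; these sum to 0.020447.
By Bayes' rule, P(r = 2 | data) = (0.0052734) / (0.020447) = 0.25791.

0.258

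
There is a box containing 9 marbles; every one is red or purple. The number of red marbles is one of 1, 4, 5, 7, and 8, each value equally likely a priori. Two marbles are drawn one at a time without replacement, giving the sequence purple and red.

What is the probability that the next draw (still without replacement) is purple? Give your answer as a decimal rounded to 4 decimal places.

Under each hypothesis, the probability of the observed sequence is: P(data | r = 1) = (8/9)(1/8) = 1/9; P(data | r = 4) = (5/9)(4/8) = 5/18; P(data | r = 5) = (4/9)(5/8) = 5/18; P(data | r = 7) = (2/9)(7/8) = 7/36; P(data | r = 8) = (1/9)(8/8) = 1/9.
Weighting by the prior gives 1/5 · 1/9 = 1/45, 1/5 · 5/18 = 1/18, 1/5 · 5/18 = 1/18, 1/5 · 7/36 = 7/180, 1/5 · 1/9 = 1/45; these sum to 7/36.
Normalising, the posterior is P(r = 1 | data) = 4/35, P(r = 4 | data) = 2/7, P(r = 5 | data) = 2/7, P(r = 7 | data) = 1/5, P(r = 8 | data) = 4/35.
So P(purple next | data) = Σ P(purple next | H) P(H | data) = (1)(4/35) + (4/7)(2/7) + (3/7)(2/7) + (1/7)(1/5) + (0)(4/35) = 3/7.

0.4286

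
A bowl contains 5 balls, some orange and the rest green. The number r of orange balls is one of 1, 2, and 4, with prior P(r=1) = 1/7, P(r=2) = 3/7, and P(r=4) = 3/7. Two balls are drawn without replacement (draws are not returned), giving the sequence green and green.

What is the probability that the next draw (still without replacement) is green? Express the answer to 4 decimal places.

0.4667

Compute the likelihood of the observed sequence for each case: P(data | r = 1) = (4/5)(3/4) = 3/5; P(data | r = 2) = (3/5)(2/4) = 3/10; P(data | r = 4) = (1/5)(0/4) = 0.
The prior-weighted likelihoods are 1/7 · 3/5 = 3/35, 3/7 · 3/10 = 9/70, 3/7 · 0 = 0; summing to 3/14.
Normalising, the posterior is P(r = 1 | data) = 2/5, P(r = 2 | data) = 3/5, P(r = 4 | data) = 0.
The predictive probability is P(green next | data) = (2/3)(2/5) + (1/3)(3/5) = 7/15.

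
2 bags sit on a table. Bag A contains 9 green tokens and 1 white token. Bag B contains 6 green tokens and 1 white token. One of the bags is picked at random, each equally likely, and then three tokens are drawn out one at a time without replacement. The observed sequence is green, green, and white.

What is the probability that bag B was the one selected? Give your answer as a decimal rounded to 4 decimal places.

Compute the likelihood of the observed sequence for each case: P(data | bag A) = (9/10)(8/9)(1/8) = 1/10; P(data | bag B) = (6/7)(5/6)(1/5) = 1/7.
Multiplying each by its prior: 1/2 · 1/10 = 1/20, 1/2 · 1/7 = 1/14; summing to 17/140.
By Bayes' rule, P(bag B | data) = (1/14) / (17/140) = 10/17.

0.5882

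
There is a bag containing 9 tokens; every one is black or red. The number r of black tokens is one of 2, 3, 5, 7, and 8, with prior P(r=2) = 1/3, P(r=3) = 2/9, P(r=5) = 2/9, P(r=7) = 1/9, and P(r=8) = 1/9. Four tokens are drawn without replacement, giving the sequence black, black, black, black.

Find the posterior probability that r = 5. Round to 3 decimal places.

Under each hypothesis, the probability of the observed sequence is: P(data | r = 2) = (2/9)(1/8)(0/7) = 0; P(data | r = 3) = (3/9)(2/8)(1/7)(0/6) = 0; P(data | r = 5) = (5/9)(4/8)(3/7)(2/6) = 0.039683; P(data | r = 7) = (7/9)(6/8)(5/7)(4/6) = 0.27778; P(data | r = 8) = (8/9)(7/8)(6/7)(5/6) = 0.55556.
Weighting by the prior gives 1/3 · 0 = 0, 2/9 · 0 = 0, 2/9 · 0.039683 = 0.0088183, 1/9 · 0.27778 = 0.030864, 1/9 · 0.55556 = 0.061728; summing to 0.10141.
Hence P(r = 5 | data) = (0.0088183) / (0.10141) = 0.086957.

0.087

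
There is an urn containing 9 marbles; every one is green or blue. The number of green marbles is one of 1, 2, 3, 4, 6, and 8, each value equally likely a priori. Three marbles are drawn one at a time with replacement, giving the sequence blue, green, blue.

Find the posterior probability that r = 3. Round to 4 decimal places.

0.2500

Under each hypothesis, the probability of the observed sequence is: P(data | r = 1) = (8/9)(1/9)(8/9) = 0.087791; P(data | r = 2) = (7/9)(2/9)(7/9) = 0.13443; P(data | r = 3) = (6/9)(3/9)(6/9) = 0.14815; P(data | r = 4) = (5/9)(4/9)(5/9) = 0.13717; P(data | r = 6) = (3/9)(6/9)(3/9) = 0.074074; P(data | r = 8) = (1/9)(8/9)(1/9) = 0.010974.
Weighting by the prior gives 1/6 · 0.087791 = 0.014632, 1/6 · 0.13443 = 0.022405, 1/6 · 0.14815 = 0.024691, 1/6 · 0.13717 = 0.022862, 1/6 · 0.074074 = 0.012346, 1/6 · 0.010974 = 0.001829; these sum to 0.098765.
By Bayes' rule, P(r = 3 | data) = (0.024691) / (0.098765) = 0.25.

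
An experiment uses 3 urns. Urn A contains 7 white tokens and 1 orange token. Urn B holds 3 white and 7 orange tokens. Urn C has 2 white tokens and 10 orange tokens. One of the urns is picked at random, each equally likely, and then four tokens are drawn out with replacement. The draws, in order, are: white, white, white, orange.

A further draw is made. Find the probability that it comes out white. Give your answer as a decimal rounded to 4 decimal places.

0.7473

Under each hypothesis, the probability of the observed sequence is: P(data | urn A) = (7/8)(7/8)(7/8)(1/8) = 0.08374; P(data | urn B) = (3/10)(3/10)(3/10)(7/10) = 0.0189; P(data | urn C) = (2/12)(2/12)(2/12)(10/12) = 0.003858.
Weighting by the prior gives 1/3 · 0.08374 = 0.027913, 1/3 · 0.0189 = 0.0063, 1/3 · 0.003858 = 0.001286; with total 0.035499.
Normalising, the posterior is P(urn A | data) = 0.78631, P(urn B | data) = 0.17747, P(urn C | data) = 0.036226.
So P(white next | data) = Σ P(white next | H) P(H | data) = (7/8)(0.78631) + (3/10)(0.17747) + (1/6)(0.036226) = 0.7473.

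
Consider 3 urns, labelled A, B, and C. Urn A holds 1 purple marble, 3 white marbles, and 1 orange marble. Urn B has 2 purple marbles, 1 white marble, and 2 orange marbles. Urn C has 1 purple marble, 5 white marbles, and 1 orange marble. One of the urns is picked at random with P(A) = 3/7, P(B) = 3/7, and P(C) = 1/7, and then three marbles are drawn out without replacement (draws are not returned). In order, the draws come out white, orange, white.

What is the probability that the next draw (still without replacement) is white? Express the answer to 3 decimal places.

Compute the likelihood of the observed sequence for each case: P(data | urn A) = (3/5)(1/4)(2/3) = 0.1; P(data | urn B) = (1/5)(2/4)(0/3) = 0; P(data | urn C) = (5/7)(1/6)(4/5) = 0.095238.
Weighting by the prior gives 3/7 · 0.1 = 0.042857, 3/7 · 0 = 0, 1/7 · 0.095238 = 0.013605; these sum to 0.056463.
Dividing through by the total gives posterior P(urn A | data) = 0.75904, P(urn B | data) = 0, P(urn C | data) = 0.24096.
So P(white next | data) = Σ P(white next | H) P(H | data) = (1/2)(0.75904) + (3/4)(0.24096) = 0.56024.

0.560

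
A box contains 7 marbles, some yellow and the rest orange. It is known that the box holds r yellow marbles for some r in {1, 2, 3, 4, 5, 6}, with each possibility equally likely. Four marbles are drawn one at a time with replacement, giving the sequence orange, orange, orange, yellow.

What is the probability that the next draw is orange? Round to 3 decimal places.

0.655

Under each hypothesis, the probability of the observed sequence is: P(data | r = 1) = (6/7)(6/7)(6/7)(1/7) = 0.089963; P(data | r = 2) = (5/7)(5/7)(5/7)(2/7) = 0.10412; P(data | r = 3) = (4/7)(4/7)(4/7)(3/7) = 0.079967; P(data | r = 4) = (3/7)(3/7)(3/7)(4/7) = 0.044981; P(data | r = 5) = (2/7)(2/7)(2/7)(5/7) = 0.01666; P(data | r = 6) = (1/7)(1/7)(1/7)(6/7) = 0.002499.
The prior-weighted likelihoods are 1/6 · 0.089963 = 0.014994, 1/6 · 0.10412 = 0.017354, 1/6 · 0.079967 = 0.013328, 1/6 · 0.044981 = 0.0074969, 1/6 · 0.01666 = 0.0027766, 1/6 · 0.002499 = 0.00041649; these sum to 0.056365.
Dividing through by the total gives posterior P(r = 1 | data) = 0.26601, P(r = 2 | data) = 0.30788, P(r = 3 | data) = 0.23645, P(r = 4 | data) = 0.133, P(r = 5 | data) = 0.049261, P(r = 6 | data) = 0.0073892.
So P(orange next | data) = Σ P(orange next | H) P(H | data) = (6/7)(0.26601) + (5/7)(0.30788) + (4/7)(0.23645) + (3/7)(0.133) + (2/7)(0.049261) + (1/7)(0.0073892) = 0.65517.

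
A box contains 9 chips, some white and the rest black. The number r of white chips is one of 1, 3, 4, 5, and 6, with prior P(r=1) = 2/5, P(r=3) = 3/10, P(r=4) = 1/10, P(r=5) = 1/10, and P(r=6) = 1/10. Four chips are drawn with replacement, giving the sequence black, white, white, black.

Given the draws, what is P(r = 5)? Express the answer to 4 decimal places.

0.1701

The likelihood of the observed sequence under each hypothesis: P(data | r = 1) = (8/9)(1/9)(1/9)(8/9) = 0.0097546; P(data | r = 3) = (6/9)(3/9)(3/9)(6/9) = 0.049383; P(data | r = 4) = (5/9)(4/9)(4/9)(5/9) = 0.060966; P(data | r = 5) = (4/9)(5/9)(5/9)(4/9) = 0.060966; P(data | r = 6) = (3/9)(6/9)(6/9)(3/9) = 0.049383.
Weighting by the prior gives 2/5 · 0.0097546 = 0.0039018, 3/10 · 0.049383 = 0.014815, 1/10 · 0.060966 = 0.0060966, 1/10 · 0.060966 = 0.0060966, 1/10 · 0.049383 = 0.0049383; these sum to 0.035848.
By Bayes' rule, P(r = 5 | data) = (0.0060966) / (0.035848) = 0.17007.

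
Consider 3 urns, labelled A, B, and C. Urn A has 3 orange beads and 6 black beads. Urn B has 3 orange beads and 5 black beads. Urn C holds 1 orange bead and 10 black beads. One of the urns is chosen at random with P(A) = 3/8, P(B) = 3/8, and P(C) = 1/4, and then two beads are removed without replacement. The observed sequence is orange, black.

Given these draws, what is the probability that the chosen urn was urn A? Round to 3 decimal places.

Under each hypothesis, the probability of the observed sequence is: P(data | urn A) = (3/9)(6/8) = 0.25; P(data | urn B) = (3/8)(5/7) = 0.26786; P(data | urn C) = (1/11)(10/10) = 0.090909.
Multiplying each by its prior: 3/8 · 0.25 = 0.09375, 3/8 · 0.26786 = 0.10045, 1/4 · 0.090909 = 0.022727; these sum to 0.21692.
Therefore the posterior P(urn A | data) = (0.09375) / (0.21692) = 0.43218.

0.432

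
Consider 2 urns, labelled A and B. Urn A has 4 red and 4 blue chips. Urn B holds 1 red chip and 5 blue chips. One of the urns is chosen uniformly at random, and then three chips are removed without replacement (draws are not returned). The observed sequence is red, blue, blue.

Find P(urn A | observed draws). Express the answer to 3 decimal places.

0.462

Under each hypothesis, the probability of the observed sequence is: P(data | urn A) = (4/8)(4/7)(3/6) = 1/7; P(data | urn B) = (1/6)(5/5)(4/4) = 1/6.
The prior-weighted likelihoods are 1/2 · 1/7 = 1/14, 1/2 · 1/6 = 1/12; summing to 13/84.
Hence P(urn A | data) = (1/14) / (13/84) = 6/13.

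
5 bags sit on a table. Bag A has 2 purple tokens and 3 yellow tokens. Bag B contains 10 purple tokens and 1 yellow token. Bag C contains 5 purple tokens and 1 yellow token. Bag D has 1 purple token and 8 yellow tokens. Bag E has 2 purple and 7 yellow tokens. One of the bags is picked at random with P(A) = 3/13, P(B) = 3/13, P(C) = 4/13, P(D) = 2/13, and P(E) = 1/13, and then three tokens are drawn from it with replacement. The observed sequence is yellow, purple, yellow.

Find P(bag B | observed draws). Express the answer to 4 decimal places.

Under each hypothesis, the probability of the observed sequence is: P(data | bag A) = (3/5)(2/5)(3/5) = 0.144; P(data | bag B) = (1/11)(10/11)(1/11) = 0.0075131; P(data | bag C) = (1/6)(5/6)(1/6) = 0.023148; P(data | bag D) = (8/9)(1/9)(8/9) = 0.087791; P(data | bag E) = (7/9)(2/9)(7/9) = 0.13443.
The prior-weighted likelihoods are 3/13 · 0.144 = 0.033231, 3/13 · 0.0075131 = 0.0017338, 4/13 · 0.023148 = 0.0071225, 2/13 · 0.087791 = 0.013506, 1/13 · 0.13443 = 0.010341; with total 0.065934.
By Bayes' rule, P(bag B | data) = (0.0017338) / (0.065934) = 0.026296.

0.0263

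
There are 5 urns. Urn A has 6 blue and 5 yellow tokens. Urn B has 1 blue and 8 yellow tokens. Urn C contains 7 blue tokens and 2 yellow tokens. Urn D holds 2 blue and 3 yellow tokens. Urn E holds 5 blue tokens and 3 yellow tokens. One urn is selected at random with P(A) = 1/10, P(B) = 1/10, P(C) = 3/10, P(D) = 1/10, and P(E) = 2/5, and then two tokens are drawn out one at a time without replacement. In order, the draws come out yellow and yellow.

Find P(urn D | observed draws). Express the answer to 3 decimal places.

For each hypothesis, P(data | H) works out to: P(data | urn A) = (5/11)(4/10) = 0.18182; P(data | urn B) = (8/9)(7/8) = 0.77778; P(data | urn C) = (2/9)(1/8) = 0.027778; P(data | urn D) = (3/5)(2/4) = 0.3; P(data | urn E) = (3/8)(2/7) = 0.10714.
The prior-weighted likelihoods are 1/10 · 0.18182 = 0.018182, 1/10 · 0.77778 = 0.077778, 3/10 · 0.027778 = 0.0083333, 1/10 · 0.3 = 0.03, 2/5 · 0.10714 = 0.042857; these sum to 0.17715.
So P(urn D | data) = (0.03) / (0.17715) = 0.16935.

0.169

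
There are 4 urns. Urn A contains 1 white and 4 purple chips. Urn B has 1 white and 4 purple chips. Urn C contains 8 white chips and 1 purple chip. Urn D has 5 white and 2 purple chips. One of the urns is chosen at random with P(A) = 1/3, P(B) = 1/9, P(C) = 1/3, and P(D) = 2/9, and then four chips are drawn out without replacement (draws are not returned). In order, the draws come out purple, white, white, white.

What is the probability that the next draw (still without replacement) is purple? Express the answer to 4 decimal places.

0.1538

Under each hypothesis, the probability of the observed sequence is: P(data | urn A) = (4/5)(1/4)(0/3) = 0; P(data | urn B) = (4/5)(1/4)(0/3) = 0; P(data | urn C) = (1/9)(8/8)(7/7)(6/6) = 1/9; P(data | urn D) = (2/7)(5/6)(4/5)(3/4) = 1/7.
Multiplying each by its prior: 1/3 · 0 = 0, 1/9 · 0 = 0, 1/3 · 1/9 = 1/27, 2/9 · 1/7 = 2/63; with total 13/189.
Dividing through by the total gives posterior P(urn A | data) = 0, P(urn B | data) = 0, P(urn C | data) = 7/13, P(urn D | data) = 6/13.
So P(purple next | data) = Σ P(purple next | H) P(H | data) = (0)(7/13) + (1/3)(6/13) = 2/13.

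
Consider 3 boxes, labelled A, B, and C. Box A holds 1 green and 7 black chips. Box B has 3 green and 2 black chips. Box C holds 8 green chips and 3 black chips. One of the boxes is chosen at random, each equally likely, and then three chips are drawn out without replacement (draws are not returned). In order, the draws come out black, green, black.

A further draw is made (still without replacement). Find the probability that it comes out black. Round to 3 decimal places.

0.479

The likelihood of the observed sequence under each hypothesis: P(data | box A) = (7/8)(1/7)(6/6) = 0.125; P(data | box B) = (2/5)(3/4)(1/3) = 0.1; P(data | box C) = (3/11)(8/10)(2/9) = 0.048485.
Weighting by the prior gives 1/3 · 0.125 = 0.041667, 1/3 · 0.1 = 0.033333, 1/3 · 0.048485 = 0.016162; with total 0.091162.
Dividing through by the total gives posterior P(box A | data) = 0.45706, P(box B | data) = 0.36565, P(box C | data) = 0.17729.
Averaging over the posterior, P(black next | data) = (1)(0.45706) + (0)(0.36565) + (1/8)(0.17729) = 0.47922.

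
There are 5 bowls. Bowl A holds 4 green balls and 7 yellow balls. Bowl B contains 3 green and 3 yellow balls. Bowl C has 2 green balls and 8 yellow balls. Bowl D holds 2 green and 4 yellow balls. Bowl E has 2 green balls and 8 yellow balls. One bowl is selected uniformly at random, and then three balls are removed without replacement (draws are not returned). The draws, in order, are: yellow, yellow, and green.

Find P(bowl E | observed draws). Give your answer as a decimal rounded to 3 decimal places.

0.187

Compute the likelihood of the observed sequence for each case: P(data | bowl A) = (7/11)(6/10)(4/9) = 0.1697; P(data | bowl B) = (3/6)(2/5)(3/4) = 0.15; P(data | bowl C) = (8/10)(7/9)(2/8) = 0.15556; P(data | bowl D) = (4/6)(3/5)(2/4) = 0.2; P(data | bowl E) = (8/10)(7/9)(2/8) = 0.15556.
Multiplying each by its prior: 1/5 · 0.1697 = 0.033939, 1/5 · 0.15 = 0.03, 1/5 · 0.15556 = 0.031111, 1/5 · 0.2 = 0.04, 1/5 · 0.15556 = 0.031111; with total 0.16616.
By Bayes' rule, P(bowl E | data) = (0.031111) / (0.16616) = 0.18723.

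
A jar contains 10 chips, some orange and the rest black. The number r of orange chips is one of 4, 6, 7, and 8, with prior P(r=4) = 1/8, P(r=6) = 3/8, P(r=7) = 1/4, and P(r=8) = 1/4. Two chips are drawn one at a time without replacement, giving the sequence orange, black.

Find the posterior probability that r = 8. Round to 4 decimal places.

0.1882

Under each hypothesis, the probability of the observed sequence is: P(data | r = 4) = (4/10)(6/9) = 4/15; P(data | r = 6) = (6/10)(4/9) = 4/15; P(data | r = 7) = (7/10)(3/9) = 7/30; P(data | r = 8) = (8/10)(2/9) = 8/45.
Weighting by the prior gives 1/8 · 4/15 = 1/30, 3/8 · 4/15 = 1/10, 1/4 · 7/30 = 7/120, 1/4 · 8/45 = 2/45; with total 17/72.
So P(r = 8 | data) = (2/45) / (17/72) = 16/85.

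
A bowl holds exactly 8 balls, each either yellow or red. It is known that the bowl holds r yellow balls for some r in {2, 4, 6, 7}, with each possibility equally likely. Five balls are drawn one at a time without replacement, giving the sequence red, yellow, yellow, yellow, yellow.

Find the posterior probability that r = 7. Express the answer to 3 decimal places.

For each hypothesis, P(data | H) works out to: P(data | r = 2) = (6/8)(2/7)(1/6)(0/5) = 0; P(data | r = 4) = (4/8)(4/7)(3/6)(2/5)(1/4) = 0.014286; P(data | r = 6) = (2/8)(6/7)(5/6)(4/5)(3/4) = 0.10714; P(data | r = 7) = (1/8)(7/7)(6/6)(5/5)(4/4) = 0.125.
The prior-weighted likelihoods are 1/4 · 0 = 0, 1/4 · 0.014286 = 0.0035714, 1/4 · 0.10714 = 0.026786, 1/4 · 0.125 = 0.03125; with total 0.061607.
Hence P(r = 7 | data) = (0.03125) / (0.061607) = 0.50725.

0.507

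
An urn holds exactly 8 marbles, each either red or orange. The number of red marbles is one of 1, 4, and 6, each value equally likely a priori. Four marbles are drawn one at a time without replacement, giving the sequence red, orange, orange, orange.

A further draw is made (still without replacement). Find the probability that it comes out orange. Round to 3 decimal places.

The likelihood of the observed sequence under each hypothesis: P(data | r = 1) = (1/8)(7/7)(6/6)(5/5) = 1/8; P(data | r = 4) = (4/8)(4/7)(3/6)(2/5) = 2/35; P(data | r = 6) = (6/8)(2/7)(1/6)(0/5) = 0.
Multiplying each by its prior: 1/3 · 1/8 = 1/24, 1/3 · 2/35 = 2/105, 1/3 · 0 = 0; these sum to 17/280.
The posterior is then P(r = 1 | data) = 35/51, P(r = 4 | data) = 16/51, P(r = 6 | data) = 0.
So P(orange next | data) = Σ P(orange next | H) P(H | data) = (1)(35/51) + (1/4)(16/51) = 13/17.

0.765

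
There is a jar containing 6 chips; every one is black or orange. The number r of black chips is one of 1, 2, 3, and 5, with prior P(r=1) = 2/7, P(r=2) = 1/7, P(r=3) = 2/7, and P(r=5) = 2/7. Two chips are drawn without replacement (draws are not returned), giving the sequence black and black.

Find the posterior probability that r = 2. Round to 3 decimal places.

0.037

For each hypothesis, P(data | H) works out to: P(data | r = 1) = (1/6)(0/5) = 0; P(data | r = 2) = (2/6)(1/5) = 1/15; P(data | r = 3) = (3/6)(2/5) = 1/5; P(data | r = 5) = (5/6)(4/5) = 2/3.
The prior-weighted likelihoods are 2/7 · 0 = 0, 1/7 · 1/15 = 1/105, 2/7 · 1/5 = 2/35, 2/7 · 2/3 = 4/21; these sum to 9/35.
Therefore the posterior P(r = 2 | data) = (1/105) / (9/35) = 1/27.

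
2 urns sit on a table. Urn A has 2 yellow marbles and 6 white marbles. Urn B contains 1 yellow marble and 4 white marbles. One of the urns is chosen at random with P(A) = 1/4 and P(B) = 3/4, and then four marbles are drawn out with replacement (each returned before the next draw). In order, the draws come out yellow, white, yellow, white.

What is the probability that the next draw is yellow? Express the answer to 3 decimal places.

Under each hypothesis, the probability of the observed sequence is: P(data | urn A) = (2/8)(6/8)(2/8)(6/8) = 0.035156; P(data | urn B) = (1/5)(4/5)(1/5)(4/5) = 0.0256.
Weighting by the prior gives 1/4 · 0.035156 = 0.0087891, 3/4 · 0.0256 = 0.0192; with total 0.027989.
Dividing through by the total gives posterior P(urn A | data) = 0.31402, P(urn B | data) = 0.68598.
So P(yellow next | data) = Σ P(yellow next | H) P(H | data) = (1/4)(0.31402) + (1/5)(0.68598) = 0.2157.

0.216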